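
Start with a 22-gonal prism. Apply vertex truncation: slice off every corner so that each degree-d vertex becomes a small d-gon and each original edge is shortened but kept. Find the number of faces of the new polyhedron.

The base solid has V = 44, E = 66, F = 24.
Truncation replaces each original edge-end by a new vertex, so V′ = 2E = 132.
Each original edge survives, and each old vertex of degree d contributes d new edges; summing degrees gives Σd = 2E, so E′ = E + 2E = 3E = 198.
Each original face survives and each original vertex becomes one new face: F′ = F + V = 68.

68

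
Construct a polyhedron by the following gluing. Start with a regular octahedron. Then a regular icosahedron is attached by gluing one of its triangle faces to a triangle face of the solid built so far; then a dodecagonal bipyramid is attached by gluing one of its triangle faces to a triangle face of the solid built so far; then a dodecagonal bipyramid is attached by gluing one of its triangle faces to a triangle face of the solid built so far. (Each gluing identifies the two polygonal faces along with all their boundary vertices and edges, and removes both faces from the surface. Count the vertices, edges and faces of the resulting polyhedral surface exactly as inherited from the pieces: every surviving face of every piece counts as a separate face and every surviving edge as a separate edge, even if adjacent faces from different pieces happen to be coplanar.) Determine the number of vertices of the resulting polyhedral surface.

37

A regular octahedron: V=6, E=12, F=8.
Attach a regular icosahedron (V=12, E=30, F=20) along a 3-gon: merge 3 vertices and 3 edges, delete both glued faces → V=15, E=39, F=26.
Attach a dodecagonal bipyramid (V=14, E=36, F=24) along a 3-gon: merge 3 vertices and 3 edges, delete both glued faces → V=26, E=72, F=48.
Attach a dodecagonal bipyramid (V=14, E=36, F=24) along a 3-gon: merge 3 vertices and 3 edges, delete both glued faces → V=37, E=105, F=70.
Check: V − E + F = 37 − 105 + 70 = 2.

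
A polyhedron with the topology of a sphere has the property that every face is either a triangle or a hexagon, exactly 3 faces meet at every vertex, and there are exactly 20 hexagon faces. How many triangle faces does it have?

4

Let x be the number of triangles; then F = 20 + x.
Edge–face incidences: 2E = 6·20 + 3·x = 120 + 3x.
Every vertex has degree 3, so 3V = 2E.
Euler: V − E + F = 2 ⇒ (2E)/3 − E + (20 + x) = 2.
Multiply by 6: 2·(2E) − 3·(2E) + 6·(20 + x) = 12, i.e. 120 + 6x − (120 + 3x) = 12.
Collecting terms: 3x = 12, so x = 4.
Then 2E = 120 + 3·4 = 132, so E = 66, V = 2E/3 = 44, F = 20 + 4 = 24.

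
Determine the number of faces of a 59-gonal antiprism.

120

An antiprism on an n-gon has two n-gon caps and 2n triangles: V = 2·59 = 118, E = 4·59 = 236, F = 2·59 + 2 = 120.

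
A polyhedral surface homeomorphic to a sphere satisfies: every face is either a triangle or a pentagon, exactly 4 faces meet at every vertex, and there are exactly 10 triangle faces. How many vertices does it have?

Let x be the number of pentagons; then F = 10 + x.
Edge–face incidences: 2E = 3·10 + 5·x = 30 + 5x.
Every vertex has degree 4, so 4V = 2E.
Euler: V − E + F = 2 ⇒ (2E)/4 − E + (10 + x) = 2.
Multiply by 8: 2·(2E) − 4·(2E) + 8·(10 + x) = 16, i.e. 80 + 8x − 2·(30 + 5x) = 16.
Collecting terms: −2x + 20 = 16, so −2x = −4, so x = 2.
Then 2E = 30 + 5·2 = 40, so E = 20, V = 2E/4 = 10, F = 10 + 2 = 12.

10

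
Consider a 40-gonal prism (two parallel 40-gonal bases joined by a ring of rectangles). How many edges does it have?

A prism on an n-gon has two n-gon bases and n rectangular sides: V = 2·40 = 80, E = 3·40 = 120, F = 40 + 2 = 42.

120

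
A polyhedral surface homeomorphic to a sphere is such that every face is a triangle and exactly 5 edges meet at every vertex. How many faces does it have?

20

Each face has 3 edges and each edge borders two faces, so 2E = 3F.
Each vertex has degree 5, so 5V = 2E and hence V = 3F/5.
Euler: V − E + F = 2 ⇒ (3F/5) − (3F/2) + F = 2.
Multiply by 10: (6 − 15 + 10)F = 20, i.e. 1F = 20.
So F = 20, E = 3·20/2 = 30, V = 3·20/5 = 12.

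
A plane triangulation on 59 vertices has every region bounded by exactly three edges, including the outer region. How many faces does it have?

114

In a plane triangulation 3F = 2E and V − E + F = 2, so F = 2V − 4 = 2·59 − 4 = 114.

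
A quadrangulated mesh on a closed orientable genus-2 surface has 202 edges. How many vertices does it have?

χ = 2 − 2·2 = -2, and every face is a square so 4F = 2E.
F = 2E/4 = 101. Then V = -2 + E − F = -2 + 202 − 101 = 99.

99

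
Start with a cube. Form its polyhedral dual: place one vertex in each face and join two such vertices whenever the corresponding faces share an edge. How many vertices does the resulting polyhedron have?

6

The base solid has V = 8, E = 12, F = 6.
The dual swaps V and F and preserves E: V′ = F = 6, E′ = E = 12, F′ = V = 8.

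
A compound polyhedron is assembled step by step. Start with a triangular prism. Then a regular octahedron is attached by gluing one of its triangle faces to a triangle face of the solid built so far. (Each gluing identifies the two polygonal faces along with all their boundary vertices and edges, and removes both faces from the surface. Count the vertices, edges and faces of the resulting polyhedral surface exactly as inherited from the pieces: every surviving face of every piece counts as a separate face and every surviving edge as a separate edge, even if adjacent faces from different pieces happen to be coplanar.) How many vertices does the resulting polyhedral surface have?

9

A triangular prism: V=6, E=9, F=5.
Attach a regular octahedron (V=6, E=12, F=8) along a 3-gon: merge 3 vertices and 3 edges, delete both glued faces → V=9, E=18, F=11.
Check: V − E + F = 9 − 18 + 11 = 2.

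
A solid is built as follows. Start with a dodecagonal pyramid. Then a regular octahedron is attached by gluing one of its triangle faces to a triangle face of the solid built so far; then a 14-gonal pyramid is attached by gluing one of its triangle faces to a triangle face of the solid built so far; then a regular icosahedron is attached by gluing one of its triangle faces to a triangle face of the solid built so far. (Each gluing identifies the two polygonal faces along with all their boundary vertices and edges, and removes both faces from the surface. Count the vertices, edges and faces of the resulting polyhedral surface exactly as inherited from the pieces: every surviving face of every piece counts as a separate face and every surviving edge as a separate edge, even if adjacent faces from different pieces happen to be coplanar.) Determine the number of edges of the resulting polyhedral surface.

85

A dodecagonal pyramid: V=13, E=24, F=13.
Attach a regular octahedron (V=6, E=12, F=8) along a 3-gon: merge 3 vertices and 3 edges, delete both glued faces → V=16, E=33, F=19.
Attach a 14-gonal pyramid (V=15, E=28, F=15) along a 3-gon: merge 3 vertices and 3 edges, delete both glued faces → V=28, E=58, F=32.
Attach a regular icosahedron (V=12, E=30, F=20) along a 3-gon: merge 3 vertices and 3 edges, delete both glued faces → V=37, E=85, F=50.
Check: V − E + F = 37 − 85 + 50 = 2.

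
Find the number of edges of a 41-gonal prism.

A prism on an n-gon has two n-gon bases and n rectangular sides: V = 2·41 = 82, E = 3·41 = 123, F = 41 + 2 = 43.

123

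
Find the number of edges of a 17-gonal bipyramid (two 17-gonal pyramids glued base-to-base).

A bipyramid over an n-gon has 2n triangular faces and n + 2 vertices: V = 17 + 2 = 19, E = 3·17 = 51, F = 2·17 = 34.

51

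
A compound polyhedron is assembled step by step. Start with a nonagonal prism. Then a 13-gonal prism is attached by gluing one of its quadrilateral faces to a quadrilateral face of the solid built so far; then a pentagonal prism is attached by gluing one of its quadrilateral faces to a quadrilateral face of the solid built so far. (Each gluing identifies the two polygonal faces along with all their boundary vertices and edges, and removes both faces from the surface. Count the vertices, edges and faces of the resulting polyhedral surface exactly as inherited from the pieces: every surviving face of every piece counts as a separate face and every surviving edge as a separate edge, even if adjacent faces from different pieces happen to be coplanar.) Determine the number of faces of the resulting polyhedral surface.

A nonagonal prism: V=18, E=27, F=11.
Attach a 13-gonal prism (V=26, E=39, F=15) along a 4-gon: merge 4 vertices and 4 edges, delete both glued faces → V=40, E=62, F=24.
Attach a pentagonal prism (V=10, E=15, F=7) along a 4-gon: merge 4 vertices and 4 edges, delete both glued faces → V=46, E=73, F=29.
Check: V − E + F = 46 − 73 + 29 = 2.

29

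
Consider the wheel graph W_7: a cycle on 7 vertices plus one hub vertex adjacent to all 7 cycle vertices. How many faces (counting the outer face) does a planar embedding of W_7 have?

W_7 has V = 7 + 1 = 8 vertices and E = 2·7 = 14 edges.
By Euler's formula F = 2 − V + E = 2 − 8 + 14 = 8.

8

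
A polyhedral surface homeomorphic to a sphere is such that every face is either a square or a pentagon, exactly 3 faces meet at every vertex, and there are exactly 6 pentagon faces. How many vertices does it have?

Let x be the number of squares; then F = 6 + x.
Edge–face incidences: 2E = 5·6 + 4·x = 30 + 4x.
Every vertex has degree 3, so 3V = 2E.
Euler: V − E + F = 2 ⇒ (2E)/3 − E + (6 + x) = 2.
Multiply by 6: 2·(2E) − 3·(2E) + 6·(6 + x) = 12, i.e. 36 + 6x − (30 + 4x) = 12.
Collecting terms: 2x + 6 = 12, so 2x = 6, so x = 3.
Then 2E = 30 + 4·3 = 42, so E = 21, V = 2E/3 = 14, F = 6 + 3 = 9.

14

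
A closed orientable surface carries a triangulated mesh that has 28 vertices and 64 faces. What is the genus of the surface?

3

Every face is a triangle, so 2E = 3·64 = 192, giving E = 96.
χ = V − E + F = 28 − 96 + 64 = -4.
For a closed orientable surface χ = 2 − 2g, so g = (2 − (-4))/2 = 3.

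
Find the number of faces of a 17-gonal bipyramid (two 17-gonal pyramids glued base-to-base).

A bipyramid over an n-gon has 2n triangular faces and n + 2 vertices: V = 17 + 2 = 19, E = 3·17 = 51, F = 2·17 = 34.
Check: V − E + F = 19 − 51 + 34 = 2.

34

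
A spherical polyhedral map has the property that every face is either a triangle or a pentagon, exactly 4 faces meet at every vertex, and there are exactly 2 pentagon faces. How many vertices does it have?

Let x be the number of triangles; then F = 2 + x.
Edge–face incidences: 2E = 5·2 + 3·x = 10 + 3x.
Every vertex has degree 4, so 4V = 2E.
Euler: V − E + F = 2 ⇒ (2E)/4 − E + (2 + x) = 2.
Multiply by 8: 2·(2E) − 4·(2E) + 8·(2 + x) = 16, i.e. 16 + 8x − 2·(10 + 3x) = 16.
Collecting terms: 2x − 4 = 16, so 2x = 20, so x = 10.
Then 2E = 10 + 3·10 = 40, so E = 20, V = 2E/4 = 10, F = 2 + 10 = 12.

10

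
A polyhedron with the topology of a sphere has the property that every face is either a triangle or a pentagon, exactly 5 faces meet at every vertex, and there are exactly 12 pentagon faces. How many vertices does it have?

Let x be the number of triangles; then F = 12 + x.
Edge–face incidences: 2E = 5·12 + 3·x = 60 + 3x.
Every vertex has degree 5, so 5V = 2E.
Euler: V − E + F = 2 ⇒ (2E)/5 − E + (12 + x) = 2.
Multiply by 10: 2·(2E) − 5·(2E) + 10·(12 + x) = 20, i.e. 120 + 10x − 3·(60 + 3x) = 20.
Collecting terms: x − 60 = 20, so x = 80.
Then 2E = 60 + 3·80 = 300, so E = 150, V = 2E/5 = 60, F = 12 + 80 = 92.

60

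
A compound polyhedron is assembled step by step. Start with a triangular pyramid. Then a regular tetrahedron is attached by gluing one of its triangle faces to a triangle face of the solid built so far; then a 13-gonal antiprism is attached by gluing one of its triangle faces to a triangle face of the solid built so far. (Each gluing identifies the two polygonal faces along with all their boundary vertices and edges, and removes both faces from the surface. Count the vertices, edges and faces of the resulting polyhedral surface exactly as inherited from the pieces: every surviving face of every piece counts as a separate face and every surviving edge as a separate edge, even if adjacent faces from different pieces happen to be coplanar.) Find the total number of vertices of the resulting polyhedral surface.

28

A triangular pyramid: V=4, E=6, F=4.
Attach a regular tetrahedron (V=4, E=6, F=4) along a 3-gon: merge 3 vertices and 3 edges, delete both glued faces → V=5, E=9, F=6.
Attach a 13-gonal antiprism (V=26, E=52, F=28) along a 3-gon: merge 3 vertices and 3 edges, delete both glued faces → V=28, E=58, F=32.
Check: V − E + F = 28 − 58 + 32 = 2.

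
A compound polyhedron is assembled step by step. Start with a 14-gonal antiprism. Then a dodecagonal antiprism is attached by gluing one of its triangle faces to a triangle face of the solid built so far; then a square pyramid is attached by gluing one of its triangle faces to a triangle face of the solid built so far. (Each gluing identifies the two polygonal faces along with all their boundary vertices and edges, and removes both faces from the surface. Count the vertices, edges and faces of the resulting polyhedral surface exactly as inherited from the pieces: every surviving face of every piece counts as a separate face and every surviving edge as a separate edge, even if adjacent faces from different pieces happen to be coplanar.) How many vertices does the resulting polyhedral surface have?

A 14-gonal antiprism: V=28, E=56, F=30.
Attach a dodecagonal antiprism (V=24, E=48, F=26) along a 3-gon: merge 3 vertices and 3 edges, delete both glued faces → V=49, E=101, F=54.
Attach a square pyramid (V=5, E=8, F=5) along a 3-gon: merge 3 vertices and 3 edges, delete both glued faces → V=51, E=106, F=57.
Check: V − E + F = 51 − 106 + 57 = 2.

51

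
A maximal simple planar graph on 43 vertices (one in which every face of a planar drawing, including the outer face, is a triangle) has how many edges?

In a plane triangulation 3F = 2E and V − E + F = 2, so E = 3V − 6 = 3·43 − 6 = 123.

123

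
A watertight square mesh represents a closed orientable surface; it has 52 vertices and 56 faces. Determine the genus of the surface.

Every face is a square, so 2E = 4·56 = 224, giving E = 112.
χ = V − E + F = 52 − 112 + 56 = -4.
For a closed orientable surface χ = 2 − 2g, so g = (2 − (-4))/2 = 3.

3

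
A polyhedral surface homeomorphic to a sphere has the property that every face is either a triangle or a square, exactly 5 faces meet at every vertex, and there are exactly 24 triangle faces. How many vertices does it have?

16

Let x be the number of squares; then F = 24 + x.
Edge–face incidences: 2E = 3·24 + 4·x = 72 + 4x.
Every vertex has degree 5, so 5V = 2E.
Euler: V − E + F = 2 ⇒ (2E)/5 − E + (24 + x) = 2.
Multiply by 10: 2·(2E) − 5·(2E) + 10·(24 + x) = 20, i.e. 240 + 10x − 3·(72 + 4x) = 20.
Collecting terms: −2x + 24 = 20, so −2x = −4, so x = 2.
Then 2E = 72 + 4·2 = 80, so E = 40, V = 2E/5 = 16, F = 24 + 2 = 26.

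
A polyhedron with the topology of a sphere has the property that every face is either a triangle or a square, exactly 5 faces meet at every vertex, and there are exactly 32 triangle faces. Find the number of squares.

Let x be the number of squares; then F = 32 + x.
Edge–face incidences: 2E = 3·32 + 4·x = 96 + 4x.
Every vertex has degree 5, so 5V = 2E.
Euler: V − E + F = 2 ⇒ (2E)/5 − E + (32 + x) = 2.
Multiply by 10: 2·(2E) − 5·(2E) + 10·(32 + x) = 20, i.e. 320 + 10x − 3·(96 + 4x) = 20.
Collecting terms: −2x + 32 = 20, so −2x = −12, so x = 6.
Then 2E = 96 + 4·6 = 120, so E = 60, V = 2E/5 = 24, F = 32 + 6 = 38.

6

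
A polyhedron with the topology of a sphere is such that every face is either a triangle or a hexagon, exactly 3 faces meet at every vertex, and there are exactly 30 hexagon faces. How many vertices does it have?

Let x be the number of triangles; then F = 30 + x.
Edge–face incidences: 2E = 6·30 + 3·x = 180 + 3x.
Every vertex has degree 3, so 3V = 2E.
Euler: V − E + F = 2 ⇒ (2E)/3 − E + (30 + x) = 2.
Multiply by 6: 2·(2E) − 3·(2E) + 6·(30 + x) = 12, i.e. 180 + 6x − (180 + 3x) = 12.
Collecting terms: 3x = 12, so x = 4.
Then 2E = 180 + 3·4 = 192, so E = 96, V = 2E/3 = 64, F = 30 + 4 = 34.

64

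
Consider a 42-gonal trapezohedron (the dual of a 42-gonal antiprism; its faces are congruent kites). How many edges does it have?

168

The n-trapezohedron (dual of the n-antiprism) has V = 2·42 + 2 = 86, E = 4·42 = 168, F = 2·42 = 84.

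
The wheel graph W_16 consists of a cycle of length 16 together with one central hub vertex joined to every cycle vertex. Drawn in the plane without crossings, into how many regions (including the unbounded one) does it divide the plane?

17

W_16 has V = 16 + 1 = 17 vertices and E = 2·16 = 32 edges.
By Euler's formula F = 2 − V + E = 2 − 17 + 32 = 17.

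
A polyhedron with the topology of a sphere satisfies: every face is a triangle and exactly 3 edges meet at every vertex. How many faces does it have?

4

Each face has 3 edges and each edge borders two faces, so 2E = 3F.
Each vertex has degree 3, so 3V = 2E and hence V = 3F/3.
Euler: V − E + F = 2 ⇒ (3F/3) − (3F/2) + F = 2.
Multiply by 6: (6 − 9 + 6)F = 12, i.e. 3F = 12.
So F = 4, E = 3·4/2 = 6, V = 3·4/3 = 4.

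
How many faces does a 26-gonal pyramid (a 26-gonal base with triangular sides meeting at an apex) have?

A pyramid on an n-gon base has one n-gon and n triangles: V = 26 + 1 = 27, E = 2·26 = 52, F = 26 + 1 = 27.

27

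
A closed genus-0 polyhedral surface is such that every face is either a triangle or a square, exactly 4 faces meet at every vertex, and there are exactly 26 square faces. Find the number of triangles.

Let x be the number of triangles; then F = 26 + x.
Edge–face incidences: 2E = 4·26 + 3·x = 104 + 3x.
Every vertex has degree 4, so 4V = 2E.
Euler: V − E + F = 2 ⇒ (2E)/4 − E + (26 + x) = 2.
Multiply by 8: 2·(2E) − 4·(2E) + 8·(26 + x) = 16, i.e. 208 + 8x − 2·(104 + 3x) = 16.
Collecting terms: 2x = 16, so x = 8.
Then 2E = 104 + 3·8 = 128, so E = 64, V = 2E/4 = 32, F = 26 + 8 = 34.

8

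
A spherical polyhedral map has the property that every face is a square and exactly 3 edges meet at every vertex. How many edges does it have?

12

Each face has 4 edges and each edge borders two faces, so 2E = 4F.
Each vertex has degree 3, so 3V = 2E and hence V = 4F/3.
Euler: V − E + F = 2 ⇒ (4F/3) − (4F/2) + F = 2.
Multiply by 6: (8 − 12 + 6)F = 12, i.e. 2F = 12.
So F = 6, E = 4·6/2 = 12, V = 4·6/3 = 8.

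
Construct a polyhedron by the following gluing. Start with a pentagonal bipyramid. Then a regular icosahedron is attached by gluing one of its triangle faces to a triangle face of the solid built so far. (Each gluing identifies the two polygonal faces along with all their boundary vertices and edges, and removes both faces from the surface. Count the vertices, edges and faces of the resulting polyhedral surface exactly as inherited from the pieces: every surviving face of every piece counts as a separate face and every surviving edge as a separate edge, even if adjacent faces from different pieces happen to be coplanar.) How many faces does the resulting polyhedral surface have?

28

A pentagonal bipyramid: V=7, E=15, F=10.
Attach a regular icosahedron (V=12, E=30, F=20) along a 3-gon: merge 3 vertices and 3 edges, delete both glued faces → V=16, E=42, F=28.
Check: V − E + F = 16 − 42 + 28 = 2.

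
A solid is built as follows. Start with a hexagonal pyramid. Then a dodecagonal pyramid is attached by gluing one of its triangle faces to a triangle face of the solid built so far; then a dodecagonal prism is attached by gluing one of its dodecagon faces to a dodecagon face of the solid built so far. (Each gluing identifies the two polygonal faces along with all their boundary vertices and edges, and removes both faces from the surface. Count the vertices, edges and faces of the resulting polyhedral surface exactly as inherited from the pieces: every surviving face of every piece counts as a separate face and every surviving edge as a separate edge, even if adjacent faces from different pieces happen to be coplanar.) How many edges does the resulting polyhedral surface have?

A hexagonal pyramid: V=7, E=12, F=7.
Attach a dodecagonal pyramid (V=13, E=24, F=13) along a 3-gon: merge 3 vertices and 3 edges, delete both glued faces → V=17, E=33, F=18.
Attach a dodecagonal prism (V=24, E=36, F=14) along a 12-gon: merge 12 vertices and 12 edges, delete both glued faces → V=29, E=57, F=30.
Check: V − E + F = 29 − 57 + 30 = 2.

57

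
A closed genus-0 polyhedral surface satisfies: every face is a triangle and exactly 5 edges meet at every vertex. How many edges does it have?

30

Each face has 3 edges and each edge borders two faces, so 2E = 3F.
Each vertex has degree 5, so 5V = 2E and hence V = 3F/5.
Euler: V − E + F = 2 ⇒ (3F/5) − (3F/2) + F = 2.
Multiply by 10: (6 − 15 + 10)F = 20, i.e. 1F = 20.
So F = 20, E = 3·20/2 = 30, V = 3·20/5 = 12.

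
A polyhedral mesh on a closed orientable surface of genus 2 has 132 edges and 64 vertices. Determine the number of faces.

66

For a closed orientable surface of genus 2, χ = 2 − 2·2 = -2.
F = -2 − V + E = -2 − 64 + 132 = 66.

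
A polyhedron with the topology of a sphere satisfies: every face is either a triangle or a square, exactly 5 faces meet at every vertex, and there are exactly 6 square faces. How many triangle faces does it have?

Let x be the number of triangles; then F = 6 + x.
Edge–face incidences: 2E = 4·6 + 3·x = 24 + 3x.
Every vertex has degree 5, so 5V = 2E.
Euler: V − E + F = 2 ⇒ (2E)/5 − E + (6 + x) = 2.
Multiply by 10: 2·(2E) − 5·(2E) + 10·(6 + x) = 20, i.e. 60 + 10x − 3·(24 + 3x) = 20.
Collecting terms: x − 12 = 20, so x = 32.
Then 2E = 24 + 3·32 = 120, so E = 60, V = 2E/5 = 24, F = 6 + 32 = 38.

32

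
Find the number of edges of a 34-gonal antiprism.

136

An antiprism on an n-gon has two n-gon caps and 2n triangles: V = 2·34 = 68, E = 4·34 = 136, F = 2·34 + 2 = 70.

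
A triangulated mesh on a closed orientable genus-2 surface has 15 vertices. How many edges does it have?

χ = 2 − 2·2 = -2, and every face is a triangle so 3F = 2E.
V − E + F = -2 with E = 3F/2 gives 15 − (3/2 − 1)·F = -2, so F = 34 and E = 51.

51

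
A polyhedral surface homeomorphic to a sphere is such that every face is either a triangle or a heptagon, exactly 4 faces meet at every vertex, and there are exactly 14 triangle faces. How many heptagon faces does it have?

2

Let x be the number of heptagons; then F = 14 + x.
Edge–face incidences: 2E = 3·14 + 7·x = 42 + 7x.
Every vertex has degree 4, so 4V = 2E.
Euler: V − E + F = 2 ⇒ (2E)/4 − E + (14 + x) = 2.
Multiply by 8: 2·(2E) − 4·(2E) + 8·(14 + x) = 16, i.e. 112 + 8x − 2·(42 + 7x) = 16.
Collecting terms: −6x + 28 = 16, so −6x = −12, so x = 2.
Then 2E = 42 + 7·2 = 56, so E = 28, V = 2E/4 = 14, F = 14 + 2 = 16.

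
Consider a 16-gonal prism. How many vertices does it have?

32

A prism on an n-gon has two n-gon bases and n rectangular sides: V = 2·16 = 32, E = 3·16 = 48, F = 16 + 2 = 18.
Check: V − E + F = 32 − 48 + 18 = 2.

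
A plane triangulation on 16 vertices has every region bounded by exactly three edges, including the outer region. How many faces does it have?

In a plane triangulation 3F = 2E and V − E + F = 2, so F = 2V − 4 = 2·16 − 4 = 28.

28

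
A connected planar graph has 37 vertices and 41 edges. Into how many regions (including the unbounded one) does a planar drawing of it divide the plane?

Euler's formula for a connected plane graph: V − E + F = 2, so F = 2 − 37 + 41 = 6.

6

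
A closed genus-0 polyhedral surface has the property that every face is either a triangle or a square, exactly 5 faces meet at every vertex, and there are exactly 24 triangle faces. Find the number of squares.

2

Let x be the number of squares; then F = 24 + x.
Edge–face incidences: 2E = 3·24 + 4·x = 72 + 4x.
Every vertex has degree 5, so 5V = 2E.
Euler: V − E + F = 2 ⇒ (2E)/5 − E + (24 + x) = 2.
Multiply by 10: 2·(2E) − 5·(2E) + 10·(24 + x) = 20, i.e. 240 + 10x − 3·(72 + 4x) = 20.
Collecting terms: −2x + 24 = 20, so −2x = −4, so x = 2.
Then 2E = 72 + 4·2 = 80, so E = 40, V = 2E/5 = 16, F = 24 + 2 = 26.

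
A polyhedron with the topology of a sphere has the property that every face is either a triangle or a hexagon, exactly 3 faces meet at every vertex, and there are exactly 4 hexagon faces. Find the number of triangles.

Let x be the number of triangles; then F = 4 + x.
Edge–face incidences: 2E = 6·4 + 3·x = 24 + 3x.
Every vertex has degree 3, so 3V = 2E.
Euler: V − E + F = 2 ⇒ (2E)/3 − E + (4 + x) = 2.
Multiply by 6: 2·(2E) − 3·(2E) + 6·(4 + x) = 12, i.e. 24 + 6x − (24 + 3x) = 12.
Collecting terms: 3x = 12, so x = 4.
Then 2E = 24 + 3·4 = 36, so E = 18, V = 2E/3 = 12, F = 4 + 4 = 8.

4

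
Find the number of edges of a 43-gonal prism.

A prism on an n-gon has two n-gon bases and n rectangular sides: V = 2·43 = 86, E = 3·43 = 129, F = 43 + 2 = 45.

129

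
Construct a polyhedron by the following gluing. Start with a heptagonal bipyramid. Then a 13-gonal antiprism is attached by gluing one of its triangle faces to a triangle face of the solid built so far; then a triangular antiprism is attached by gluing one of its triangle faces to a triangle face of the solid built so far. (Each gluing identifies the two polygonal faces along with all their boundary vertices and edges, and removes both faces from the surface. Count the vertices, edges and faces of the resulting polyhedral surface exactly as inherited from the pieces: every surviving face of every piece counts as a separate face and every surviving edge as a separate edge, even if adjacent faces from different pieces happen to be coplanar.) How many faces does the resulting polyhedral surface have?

A heptagonal bipyramid: V=9, E=21, F=14.
Attach a 13-gonal antiprism (V=26, E=52, F=28) along a 3-gon: merge 3 vertices and 3 edges, delete both glued faces → V=32, E=70, F=40.
Attach a triangular antiprism (V=6, E=12, F=8) along a 3-gon: merge 3 vertices and 3 edges, delete both glued faces → V=35, E=79, F=46.
Check: V − E + F = 35 − 79 + 46 = 2.

46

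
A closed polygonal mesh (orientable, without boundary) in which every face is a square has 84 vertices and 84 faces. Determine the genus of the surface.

Every face is a square, so 2E = 4·84 = 336, giving E = 168.
χ = V − E + F = 84 − 168 + 84 = 0.
For a closed orientable surface χ = 2 − 2g, so g = (2 − (0))/2 = 1.

1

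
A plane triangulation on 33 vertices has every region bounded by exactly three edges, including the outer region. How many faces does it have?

62

In a plane triangulation 3F = 2E and V − E + F = 2, so F = 2V − 4 = 2·33 − 4 = 62.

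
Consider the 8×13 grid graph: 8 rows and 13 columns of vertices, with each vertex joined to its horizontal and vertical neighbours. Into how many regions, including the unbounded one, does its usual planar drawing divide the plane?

The grid has V = 8·13 = 104 vertices and E = 8·12 + 13·7 = 187 edges.
F = 2 − V + E = 2 − 104 + 187 = 85.

85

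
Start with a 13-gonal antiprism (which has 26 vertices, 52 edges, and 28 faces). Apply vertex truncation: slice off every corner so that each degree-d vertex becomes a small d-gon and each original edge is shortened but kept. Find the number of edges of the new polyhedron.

Truncation replaces each original edge-end by a new vertex, so V′ = 2E = 104.
Each original edge survives, and each old vertex of degree d contributes d new edges; summing degrees gives Σd = 2E, so E′ = E + 2E = 3E = 156.
Each original face survives and each original vertex becomes one new face: F′ = F + V = 54.

156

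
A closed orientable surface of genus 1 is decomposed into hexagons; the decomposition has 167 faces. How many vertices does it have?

χ = 2 − 2·1 = 0, and every face is a hexagon so 6F = 2E.
E = 6·167/2 = 501. Then V = 0 + E − F = 0 + 501 − 167 = 334.

334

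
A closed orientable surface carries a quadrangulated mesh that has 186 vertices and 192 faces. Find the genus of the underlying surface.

Every face is a square, so 2E = 4·192 = 768, giving E = 384.
χ = V − E + F = 186 − 384 + 192 = -6.
For a closed orientable surface χ = 2 − 2g, so g = (2 − (-6))/2 = 4.

4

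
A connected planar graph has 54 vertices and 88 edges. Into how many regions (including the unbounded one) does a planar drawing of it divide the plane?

36

Euler's formula for a connected plane graph: V − E + F = 2, so F = 2 − 54 + 88 = 36.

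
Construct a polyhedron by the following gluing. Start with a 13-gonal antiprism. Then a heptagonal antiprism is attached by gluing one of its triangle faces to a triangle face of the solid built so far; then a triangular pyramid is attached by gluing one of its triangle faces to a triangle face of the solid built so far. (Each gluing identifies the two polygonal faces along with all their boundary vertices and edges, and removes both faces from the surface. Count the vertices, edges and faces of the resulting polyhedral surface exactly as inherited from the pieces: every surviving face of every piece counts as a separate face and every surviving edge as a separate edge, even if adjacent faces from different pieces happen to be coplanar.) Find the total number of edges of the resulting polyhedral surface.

A 13-gonal antiprism: V=26, E=52, F=28.
Attach a heptagonal antiprism (V=14, E=28, F=16) along a 3-gon: merge 3 vertices and 3 edges, delete both glued faces → V=37, E=77, F=42.
Attach a triangular pyramid (V=4, E=6, F=4) along a 3-gon: merge 3 vertices and 3 edges, delete both glued faces → V=38, E=80, F=44.
Check: V − E + F = 38 − 80 + 44 = 2.

80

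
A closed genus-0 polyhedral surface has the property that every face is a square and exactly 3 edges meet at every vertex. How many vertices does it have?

8

Each face has 4 edges and each edge borders two faces, so 2E = 4F.
Each vertex has degree 3, so 3V = 2E and hence V = 4F/3.
Euler: V − E + F = 2 ⇒ (4F/3) − (4F/2) + F = 2.
Multiply by 6: (8 − 12 + 6)F = 12, i.e. 2F = 12.
So F = 6, E = 4·6/2 = 12, V = 4·6/3 = 8.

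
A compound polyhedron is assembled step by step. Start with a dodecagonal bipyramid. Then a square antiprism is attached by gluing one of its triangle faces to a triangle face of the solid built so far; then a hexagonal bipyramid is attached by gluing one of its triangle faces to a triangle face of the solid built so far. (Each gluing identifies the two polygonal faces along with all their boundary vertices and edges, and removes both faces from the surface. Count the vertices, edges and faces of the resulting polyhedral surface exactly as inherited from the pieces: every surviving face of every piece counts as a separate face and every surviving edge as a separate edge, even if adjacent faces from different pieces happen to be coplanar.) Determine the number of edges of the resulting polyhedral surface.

A dodecagonal bipyramid: V=14, E=36, F=24.
Attach a square antiprism (V=8, E=16, F=10) along a 3-gon: merge 3 vertices and 3 edges, delete both glued faces → V=19, E=49, F=32.
Attach a hexagonal bipyramid (V=8, E=18, F=12) along a 3-gon: merge 3 vertices and 3 edges, delete both glued faces → V=24, E=64, F=42.
Check: V − E + F = 24 − 64 + 42 = 2.

64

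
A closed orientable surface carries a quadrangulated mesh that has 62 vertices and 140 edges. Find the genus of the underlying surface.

5

Every face is a square and each edge borders two faces, so 4F = 2·140, giving F = 70.
χ = V − E + F = 62 − 140 + 70 = -8.
For a closed orientable surface χ = 2 − 2g, so g = (2 − (-8))/2 = 5.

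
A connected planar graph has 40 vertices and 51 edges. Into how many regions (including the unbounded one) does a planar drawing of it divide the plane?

Euler's formula for a connected plane graph: V − E + F = 2, so F = 2 − 40 + 51 = 13.

13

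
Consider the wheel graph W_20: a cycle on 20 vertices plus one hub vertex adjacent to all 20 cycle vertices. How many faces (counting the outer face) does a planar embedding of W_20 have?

21

W_20 has V = 20 + 1 = 21 vertices and E = 2·20 = 40 edges.
By Euler's formula F = 2 − V + E = 2 − 21 + 40 = 21.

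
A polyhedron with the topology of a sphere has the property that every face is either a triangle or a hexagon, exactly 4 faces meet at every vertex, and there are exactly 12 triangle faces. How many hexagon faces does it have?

Let x be the number of hexagons; then F = 12 + x.
Edge–face incidences: 2E = 3·12 + 6·x = 36 + 6x.
Every vertex has degree 4, so 4V = 2E.
Euler: V − E + F = 2 ⇒ (2E)/4 − E + (12 + x) = 2.
Multiply by 8: 2·(2E) − 4·(2E) + 8·(12 + x) = 16, i.e. 96 + 8x − 2·(36 + 6x) = 16.
Collecting terms: −4x + 24 = 16, so −4x = −8, so x = 2.
Then 2E = 36 + 6·2 = 48, so E = 24, V = 2E/4 = 12, F = 12 + 2 = 14.

2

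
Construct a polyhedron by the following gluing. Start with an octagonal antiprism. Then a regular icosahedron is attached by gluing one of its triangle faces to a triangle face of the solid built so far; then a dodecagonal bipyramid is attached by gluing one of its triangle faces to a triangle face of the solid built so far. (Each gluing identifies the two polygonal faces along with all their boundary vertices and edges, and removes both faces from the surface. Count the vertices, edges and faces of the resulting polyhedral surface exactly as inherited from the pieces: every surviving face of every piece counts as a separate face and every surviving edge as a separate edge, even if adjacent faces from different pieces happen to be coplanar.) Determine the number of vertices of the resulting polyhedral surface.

An octagonal antiprism: V=16, E=32, F=18.
Attach a regular icosahedron (V=12, E=30, F=20) along a 3-gon: merge 3 vertices and 3 edges, delete both glued faces → V=25, E=59, F=36.
Attach a dodecagonal bipyramid (V=14, E=36, F=24) along a 3-gon: merge 3 vertices and 3 edges, delete both glued faces → V=36, E=92, F=58.
Check: V − E + F = 36 − 92 + 58 = 2.

36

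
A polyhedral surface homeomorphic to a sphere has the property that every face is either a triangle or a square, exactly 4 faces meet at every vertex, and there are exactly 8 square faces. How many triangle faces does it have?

Let x be the number of triangles; then F = 8 + x.
Edge–face incidences: 2E = 4·8 + 3·x = 32 + 3x.
Every vertex has degree 4, so 4V = 2E.
Euler: V − E + F = 2 ⇒ (2E)/4 − E + (8 + x) = 2.
Multiply by 8: 2·(2E) − 4·(2E) + 8·(8 + x) = 16, i.e. 64 + 8x − 2·(32 + 3x) = 16.
Collecting terms: 2x = 16, so x = 8.
Then 2E = 32 + 3·8 = 56, so E = 28, V = 2E/4 = 14, F = 8 + 8 = 16.

8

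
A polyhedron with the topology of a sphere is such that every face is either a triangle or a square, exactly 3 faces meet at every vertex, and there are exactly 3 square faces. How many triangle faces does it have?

Let x be the number of triangles; then F = 3 + x.
Edge–face incidences: 2E = 4·3 + 3·x = 12 + 3x.
Every vertex has degree 3, so 3V = 2E.
Euler: V − E + F = 2 ⇒ (2E)/3 − E + (3 + x) = 2.
Multiply by 6: 2·(2E) − 3·(2E) + 6·(3 + x) = 12, i.e. 18 + 6x − (12 + 3x) = 12.
Collecting terms: 3x + 6 = 12, so 3x = 6, so x = 2.
Then 2E = 12 + 3·2 = 18, so E = 9, V = 2E/3 = 6, F = 3 + 2 = 5.

2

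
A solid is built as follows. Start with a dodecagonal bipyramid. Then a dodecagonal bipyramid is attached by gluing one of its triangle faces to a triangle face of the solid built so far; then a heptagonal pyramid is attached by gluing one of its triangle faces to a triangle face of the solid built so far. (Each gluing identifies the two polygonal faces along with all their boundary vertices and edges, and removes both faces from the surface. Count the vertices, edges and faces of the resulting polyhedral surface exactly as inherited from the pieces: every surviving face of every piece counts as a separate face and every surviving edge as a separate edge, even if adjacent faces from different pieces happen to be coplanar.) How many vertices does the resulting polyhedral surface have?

A dodecagonal bipyramid: V=14, E=36, F=24.
Attach a dodecagonal bipyramid (V=14, E=36, F=24) along a 3-gon: merge 3 vertices and 3 edges, delete both glued faces → V=25, E=69, F=46.
Attach a heptagonal pyramid (V=8, E=14, F=8) along a 3-gon: merge 3 vertices and 3 edges, delete both glued faces → V=30, E=80, F=52.
Check: V − E + F = 30 − 80 + 52 = 2.

30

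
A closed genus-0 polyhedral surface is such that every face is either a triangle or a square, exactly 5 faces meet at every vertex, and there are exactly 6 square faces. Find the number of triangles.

32

Let x be the number of triangles; then F = 6 + x.
Edge–face incidences: 2E = 4·6 + 3·x = 24 + 3x.
Every vertex has degree 5, so 5V = 2E.
Euler: V − E + F = 2 ⇒ (2E)/5 − E + (6 + x) = 2.
Multiply by 10: 2·(2E) − 5·(2E) + 10·(6 + x) = 20, i.e. 60 + 10x − 3·(24 + 3x) = 20.
Collecting terms: x − 12 = 20, so x = 32.
Then 2E = 24 + 3·32 = 120, so E = 60, V = 2E/5 = 24, F = 6 + 32 = 38.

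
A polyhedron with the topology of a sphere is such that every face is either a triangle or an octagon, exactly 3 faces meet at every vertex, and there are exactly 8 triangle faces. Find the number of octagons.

Let x be the number of octagons; then F = 8 + x.
Edge–face incidences: 2E = 3·8 + 8·x = 24 + 8x.
Every vertex has degree 3, so 3V = 2E.
Euler: V − E + F = 2 ⇒ (2E)/3 − E + (8 + x) = 2.
Multiply by 6: 2·(2E) − 3·(2E) + 6·(8 + x) = 12, i.e. 48 + 6x − (24 + 8x) = 12.
Collecting terms: −2x + 24 = 12, so −2x = −12, so x = 6.
Then 2E = 24 + 8·6 = 72, so E = 36, V = 2E/3 = 24, F = 8 + 6 = 14.

6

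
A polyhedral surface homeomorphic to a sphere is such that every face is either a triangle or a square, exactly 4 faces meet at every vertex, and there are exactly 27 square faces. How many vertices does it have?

Let x be the number of triangles; then F = 27 + x.
Edge–face incidences: 2E = 4·27 + 3·x = 108 + 3x.
Every vertex has degree 4, so 4V = 2E.
Euler: V − E + F = 2 ⇒ (2E)/4 − E + (27 + x) = 2.
Multiply by 8: 2·(2E) − 4·(2E) + 8·(27 + x) = 16, i.e. 216 + 8x − 2·(108 + 3x) = 16.
Collecting terms: 2x = 16, so x = 8.
Then 2E = 108 + 3·8 = 132, so E = 66, V = 2E/4 = 33, F = 27 + 8 = 35.

33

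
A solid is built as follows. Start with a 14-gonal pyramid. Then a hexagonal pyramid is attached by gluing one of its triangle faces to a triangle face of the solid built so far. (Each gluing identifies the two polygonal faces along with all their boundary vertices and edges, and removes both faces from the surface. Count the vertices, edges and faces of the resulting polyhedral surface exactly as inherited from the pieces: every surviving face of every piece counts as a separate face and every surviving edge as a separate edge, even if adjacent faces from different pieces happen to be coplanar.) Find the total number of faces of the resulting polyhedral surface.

A 14-gonal pyramid: V=15, E=28, F=15.
Attach a hexagonal pyramid (V=7, E=12, F=7) along a 3-gon: merge 3 vertices and 3 edges, delete both glued faces → V=19, E=37, F=20.
Check: V − E + F = 19 − 37 + 20 = 2.

20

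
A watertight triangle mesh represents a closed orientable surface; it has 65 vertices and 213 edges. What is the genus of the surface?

Every face is a triangle and each edge borders two faces, so 3F = 2·213, giving F = 142.
χ = V − E + F = 65 − 213 + 142 = -6.
For a closed orientable surface χ = 2 − 2g, so g = (2 − (-6))/2 = 4.

4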